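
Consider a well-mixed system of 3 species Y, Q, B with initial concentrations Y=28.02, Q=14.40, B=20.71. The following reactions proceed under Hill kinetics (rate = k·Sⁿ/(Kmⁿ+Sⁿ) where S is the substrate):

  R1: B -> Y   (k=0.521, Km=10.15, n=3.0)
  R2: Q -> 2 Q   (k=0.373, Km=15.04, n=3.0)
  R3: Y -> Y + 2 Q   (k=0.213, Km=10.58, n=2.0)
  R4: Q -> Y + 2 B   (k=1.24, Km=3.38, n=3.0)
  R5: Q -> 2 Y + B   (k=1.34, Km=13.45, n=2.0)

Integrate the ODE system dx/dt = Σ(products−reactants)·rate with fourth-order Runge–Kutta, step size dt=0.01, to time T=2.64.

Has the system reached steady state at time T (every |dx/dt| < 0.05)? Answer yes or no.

Steady state at T: no

RK4 with dt=0.01: 264 steps to T=2.64. Trajectory (selected grid times):
t=0.00: Y=28.02 Q=14.40 B=20.71
t=0.29: Y=28.92 Q=14.00 B=21.49
t=0.59: Y=29.84 Q=13.59 B=22.29
t=0.88: Y=30.72 Q=13.20 B=23.05
t=1.17: Y=31.59 Q=12.81 B=23.80
t=1.47: Y=32.48 Q=12.41 B=24.58
t=1.76: Y=33.32 Q=12.03 B=25.31
t=2.05: Y=34.15 Q=11.66 B=26.04
t=2.35: Y=35.00 Q=11.28 B=26.79
t=2.64: Y=35.81 Q=10.92 B=27.50
Rates at T: R1=0.4961, R2=0.1032, R3=0.1959, R4=1.2043, R5=0.5321
dx/dt at T (Σ net stoichiometry × rate): Y=+2.7646, Q=-1.2414, B=+2.4446
Largest |dx/dt| is |+2.7646| (Y) ≥ 0.05 → not steady.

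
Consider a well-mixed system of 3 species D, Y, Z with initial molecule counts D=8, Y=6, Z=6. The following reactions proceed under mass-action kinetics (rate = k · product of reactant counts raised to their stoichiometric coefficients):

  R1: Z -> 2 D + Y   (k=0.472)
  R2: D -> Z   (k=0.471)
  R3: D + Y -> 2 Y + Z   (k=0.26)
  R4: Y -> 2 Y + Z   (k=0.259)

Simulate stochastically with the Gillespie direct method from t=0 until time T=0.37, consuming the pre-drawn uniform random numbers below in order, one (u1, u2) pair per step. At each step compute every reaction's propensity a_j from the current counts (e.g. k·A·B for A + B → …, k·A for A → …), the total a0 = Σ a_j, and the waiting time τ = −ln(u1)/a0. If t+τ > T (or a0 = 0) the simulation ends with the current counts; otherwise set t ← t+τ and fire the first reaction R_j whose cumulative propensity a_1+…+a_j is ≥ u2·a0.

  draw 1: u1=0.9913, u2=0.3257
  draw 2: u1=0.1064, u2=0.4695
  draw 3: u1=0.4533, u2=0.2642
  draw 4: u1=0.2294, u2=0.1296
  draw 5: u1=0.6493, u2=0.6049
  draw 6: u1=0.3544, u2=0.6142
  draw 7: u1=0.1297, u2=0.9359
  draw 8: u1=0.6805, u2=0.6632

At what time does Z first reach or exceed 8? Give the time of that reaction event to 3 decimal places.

Threshold first reached at t = 0.106

t=0.000: D=8 Y=6 Z=6
Draw 1: a1=2.832, a2=3.768, a3=12.480, a4=1.554, a0=20.634; τ=−ln(0.9913)/20.634=0.000 → t=0.000; u2·a0=0.3257·20.634=6.720; a1+a2=6.600 < 6.720 ≤ a1+…+a3=19.080 → R3 fires; D=7 Y=7 Z=7
Draw 2: a1=3.304, a2=3.297, a3=12.740, a4=1.813, a0=21.154; τ=−ln(0.1064)/21.154=0.106 → t=0.106; u2·a0=0.4695·21.154=9.932; a1+a2=6.601 < 9.932 ≤ a1+…+a3=19.341 → R3 fires; D=6 Y=8 Z=8
Draw 3: a1=3.776, a2=2.826, a3=12.480, a4=2.072, a0=21.154; τ=−ln(0.4533)/21.154=0.037 → t=0.144; u2·a0=0.2642·21.154=5.589; a1=3.776 < 5.589 ≤ a1+a2=6.602 → R2 fires; D=5 Y=8 Z=9
Draw 4: a1=4.248, a2=2.355, a3=10.400, a4=2.072, a0=19.075; τ=−ln(0.2294)/19.075=0.077 → t=0.221; u2·a0=0.1296·19.075=2.472 ≤ a1=4.248 → R1 fires; D=7 Y=9 Z=8
Draw 5: a1=3.776, a2=3.297, a3=16.380, a4=2.331, a0=25.784; τ=−ln(0.6493)/25.784=0.017 → t=0.238; u2·a0=0.6049·25.784=15.597; a1+a2=7.073 < 15.597 ≤ a1+…+a3=23.453 → R3 fires; D=6 Y=10 Z=9
Draw 6: a1=4.248, a2=2.826, a3=15.600, a4=2.590, a0=25.264; τ=−ln(0.3544)/25.264=0.041 → t=0.279; u2·a0=0.6142·25.264=15.517; a1+a2=7.074 < 15.517 ≤ a1+…+a3=22.674 → R3 fires; D=5 Y=11 Z=10
Draw 7: a1=4.720, a2=2.355, a3=14.300, a4=2.849, a0=24.224; τ=−ln(0.1297)/24.224=0.084 → t=0.363; u2·a0=0.9359·24.224=22.671; a1+…+a3=21.375 < 22.671 ≤ a1+…+a4=24.224 → R4 fires; D=5 Y=12 Z=11
Draw 8: a1=5.192, a2=2.355, a3=15.600, a4=3.108, a0=26.255; τ=−ln(0.6805)/26.255=0.015 → t=0.378 > T=0.37: stop.
Z first becomes ≥ 8 when it reaches 8 at the event at t=0.106.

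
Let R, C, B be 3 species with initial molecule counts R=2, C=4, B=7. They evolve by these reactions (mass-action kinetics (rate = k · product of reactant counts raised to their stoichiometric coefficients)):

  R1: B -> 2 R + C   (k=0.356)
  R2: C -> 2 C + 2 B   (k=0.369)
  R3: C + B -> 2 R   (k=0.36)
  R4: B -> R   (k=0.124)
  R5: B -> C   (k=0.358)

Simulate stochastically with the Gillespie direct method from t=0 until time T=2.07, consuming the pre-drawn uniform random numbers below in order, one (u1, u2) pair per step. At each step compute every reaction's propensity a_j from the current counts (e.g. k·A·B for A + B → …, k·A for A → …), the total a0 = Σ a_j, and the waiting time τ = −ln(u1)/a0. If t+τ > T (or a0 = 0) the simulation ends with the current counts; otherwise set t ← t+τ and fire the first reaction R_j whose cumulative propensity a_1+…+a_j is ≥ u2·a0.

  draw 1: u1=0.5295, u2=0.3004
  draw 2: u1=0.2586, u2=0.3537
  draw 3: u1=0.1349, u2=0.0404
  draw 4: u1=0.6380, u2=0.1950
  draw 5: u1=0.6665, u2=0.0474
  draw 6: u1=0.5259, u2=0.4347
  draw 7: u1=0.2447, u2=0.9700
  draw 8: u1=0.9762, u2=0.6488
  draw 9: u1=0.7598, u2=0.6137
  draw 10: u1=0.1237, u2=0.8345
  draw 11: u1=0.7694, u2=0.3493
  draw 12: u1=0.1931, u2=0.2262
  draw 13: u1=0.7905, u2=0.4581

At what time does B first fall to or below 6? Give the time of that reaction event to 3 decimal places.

Threshold first reached at t = 0.036

t=0.000: R=2 C=4 B=7
Draw 1: a1=2.492, a2=1.476, a3=10.080, a4=0.868, a5=2.506, a0=17.422; τ=−ln(0.5295)/17.422=0.036 → t=0.036; u2·a0=0.3004·17.422=5.234; a1+a2=3.968 < 5.234 ≤ a1+…+a3=14.048 → R3 fires; R=4 C=3 B=6
Draw 2: a1=2.136, a2=1.107, a3=6.480, a4=0.744, a5=2.148, a0=12.615; τ=−ln(0.2586)/12.615=0.107 → t=0.144; u2·a0=0.3537·12.615=4.462; a1+a2=3.243 < 4.462 ≤ a1+…+a3=9.723 → R3 fires; R=6 C=2 B=5
Draw 3: a1=1.780, a2=0.738, a3=3.600, a4=0.620, a5=1.790, a0=8.528; τ=−ln(0.1349)/8.528=0.235 → t=0.379; u2·a0=0.0404·8.528=0.345 ≤ a1=1.780 → R1 fires; R=8 C=3 B=4
Draw 4: a1=1.424, a2=1.107, a3=4.320, a4=0.496, a5=1.432, a0=8.779; τ=−ln(0.6380)/8.779=0.051 → t=0.430; u2·a0=0.1950·8.779=1.712; a1=1.424 < 1.712 ≤ a1+a2=2.531 → R2 fires; R=8 C=4 B=6
Draw 5: a1=2.136, a2=1.476, a3=8.640, a4=0.744, a5=2.148, a0=15.144; τ=−ln(0.6665)/15.144=0.027 → t=0.457; u2·a0=0.0474·15.144=0.718 ≤ a1=2.136 → R1 fires; R=10 C=5 B=5
Draw 6: a1=1.780, a2=1.845, a3=9.000, a4=0.620, a5=1.790, a0=15.035; τ=−ln(0.5259)/15.035=0.043 → t=0.499; u2·a0=0.4347·15.035=6.536; a1+a2=3.625 < 6.536 ≤ a1+…+a3=12.625 → R3 fires; R=12 C=4 B=4
Draw 7: a1=1.424, a2=1.476, a3=5.760, a4=0.496, a5=1.432, a0=10.588; τ=−ln(0.2447)/10.588=0.133 → t=0.632; u2·a0=0.9700·10.588=10.270; a1+…+a4=9.156 < 10.270 ≤ a1+…+a5=10.588 → R5 fires; R=12 C=5 B=3
Draw 8: a1=1.068, a2=1.845, a3=5.400, a4=0.372, a5=1.074, a0=9.759; τ=−ln(0.9762)/9.759=0.002 → t=0.635; u2·a0=0.6488·9.759=6.332; a1+a2=2.913 < 6.332 ≤ a1+…+a3=8.313 → R3 fires; R=14 C=4 B=2
Draw 9: a1=0.712, a2=1.476, a3=2.880, a4=0.248, a5=0.716, a0=6.032; τ=−ln(0.7598)/6.032=0.046 → t=0.680; u2·a0=0.6137·6.032=3.702; a1+a2=2.188 < 3.702 ≤ a1+…+a3=5.068 → R3 fires; R=16 C=3 B=1
Draw 10: a1=0.356, a2=1.107, a3=1.080, a4=0.124, a5=0.358, a0=3.025; τ=−ln(0.1237)/3.025=0.691 → t=1.371; u2·a0=0.8345·3.025=2.524; a1+a2=1.463 < 2.524 ≤ a1+…+a3=2.543 → R3 fires; R=18 C=2 B=0
Draw 11: a1=0.000, a2=0.738, a3=0.000, a4=0.000, a5=0.000, a0=0.738; τ=−ln(0.7694)/0.738=0.355 → t=1.726; u2·a0=0.3493·0.738=0.258; a1=0.000 < 0.258 ≤ a1+a2=0.738 → R2 fires; R=18 C=3 B=2
Draw 12: a1=0.712, a2=1.107, a3=2.160, a4=0.248, a5=0.716, a0=4.943; τ=−ln(0.1931)/4.943=0.333 → t=2.059; u2·a0=0.2262·4.943=1.118; a1=0.712 < 1.118 ≤ a1+a2=1.819 → R2 fires; R=18 C=4 B=4
Draw 13: a1=1.424, a2=1.476, a3=5.760, a4=0.496, a5=1.432, a0=10.588; τ=−ln(0.7905)/10.588=0.022 → t=2.081 > T=2.07: stop.
B first becomes ≤ 6 when it reaches 6 at the event at t=0.036.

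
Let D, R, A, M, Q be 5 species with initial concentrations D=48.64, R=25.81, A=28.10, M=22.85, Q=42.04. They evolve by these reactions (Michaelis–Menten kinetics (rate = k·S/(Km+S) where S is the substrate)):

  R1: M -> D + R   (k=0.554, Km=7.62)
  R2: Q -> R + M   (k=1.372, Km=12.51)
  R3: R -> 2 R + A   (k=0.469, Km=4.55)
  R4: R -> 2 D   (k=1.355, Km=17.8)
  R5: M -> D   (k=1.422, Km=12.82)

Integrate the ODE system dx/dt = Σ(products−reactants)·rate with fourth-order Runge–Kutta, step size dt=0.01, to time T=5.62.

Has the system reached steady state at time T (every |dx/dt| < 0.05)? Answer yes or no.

Steady state at T: no

RK4 with dt=0.01: 562 steps to T=5.62. Trajectory (selected grid times):
t=0.00: D=48.64 R=25.81 A=28.10 M=22.85 Q=42.04
t=0.62: D=50.46 R=26.47 A=28.35 M=22.68 Q=41.39
t=1.25: D=52.32 R=27.13 A=28.60 M=22.51 Q=40.72
t=1.87: D=54.16 R=27.78 A=28.85 M=22.35 Q=40.07
t=2.50: D=56.03 R=28.43 A=29.10 M=22.17 Q=39.42
t=3.12: D=57.88 R=29.06 A=29.36 M=22.01 Q=38.77
t=3.75: D=59.77 R=29.69 A=29.61 M=21.83 Q=38.12
t=4.37: D=61.63 R=30.31 A=29.86 M=21.66 Q=37.48
t=5.00: D=63.53 R=30.94 A=30.12 M=21.49 Q=36.83
t=5.62: D=65.41 R=31.54 A=30.37 M=21.32 Q=36.20
Rates at T: R1=0.4081, R2=1.0196, R3=0.4099, R4=0.8662, R5=0.8880
dx/dt at T (Σ net stoichiometry × rate): D=+3.0285, R=+0.9715, A=+0.4099, M=-0.2765, Q=-1.0196
Largest |dx/dt| is |+3.0285| (D) ≥ 0.05 → not steady.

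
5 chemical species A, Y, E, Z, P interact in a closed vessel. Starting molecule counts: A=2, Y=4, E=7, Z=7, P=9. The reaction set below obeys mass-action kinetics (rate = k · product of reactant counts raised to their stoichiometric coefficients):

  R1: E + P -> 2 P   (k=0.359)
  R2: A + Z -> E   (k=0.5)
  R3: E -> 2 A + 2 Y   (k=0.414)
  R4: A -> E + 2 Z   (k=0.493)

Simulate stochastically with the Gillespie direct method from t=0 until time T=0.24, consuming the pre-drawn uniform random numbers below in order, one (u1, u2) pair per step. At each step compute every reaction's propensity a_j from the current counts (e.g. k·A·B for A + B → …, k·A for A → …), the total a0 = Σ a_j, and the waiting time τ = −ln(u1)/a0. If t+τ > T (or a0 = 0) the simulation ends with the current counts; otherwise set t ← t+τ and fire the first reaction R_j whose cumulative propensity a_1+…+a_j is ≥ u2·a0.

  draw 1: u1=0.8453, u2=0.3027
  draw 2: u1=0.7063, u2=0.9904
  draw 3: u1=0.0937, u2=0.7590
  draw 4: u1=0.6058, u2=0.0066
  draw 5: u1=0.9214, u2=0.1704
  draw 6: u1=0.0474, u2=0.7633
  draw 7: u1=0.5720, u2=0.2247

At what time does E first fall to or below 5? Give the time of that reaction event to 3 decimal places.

t=0.000: A=2 Y=4 E=7 Z=7 P=9
Draw 1: a1=22.617, a2=7.000, a3=2.898, a4=0.986, a0=33.501; τ=−ln(0.8453)/33.501=0.005 → t=0.005; u2·a0=0.3027·33.501=10.141 ≤ a1=22.617 → R1 fires; A=2 Y=4 E=6 Z=7 P=10
Draw 2: a1=21.540, a2=7.000, a3=2.484, a4=0.986, a0=32.010; τ=−ln(0.7063)/32.010=0.011 → t=0.016; u2·a0=0.9904·32.010=31.703; a1+…+a3=31.024 < 31.703 ≤ a1+…+a4=32.010 → R4 fires; A=1 Y=4 E=7 Z=9 P=10
Draw 3: a1=25.130, a2=4.500, a3=2.898, a4=0.493, a0=33.021; τ=−ln(0.0937)/33.021=0.072 → t=0.088; u2·a0=0.7590·33.021=25.063 ≤ a1=25.130 → R1 fires; A=1 Y=4 E=6 Z=9 P=11
Draw 4: a1=23.694, a2=4.500, a3=2.484, a4=0.493, a0=31.171; τ=−ln(0.6058)/31.171=0.016 → t=0.104; u2·a0=0.0066·31.171=0.206 ≤ a1=23.694 → R1 fires; A=1 Y=4 E=5 Z=9 P=12
Draw 5: a1=21.540, a2=4.500, a3=2.070, a4=0.493, a0=28.603; τ=−ln(0.9214)/28.603=0.003 → t=0.107; u2·a0=0.1704·28.603=4.874 ≤ a1=21.540 → R1 fires; A=1 Y=4 E=4 Z=9 P=13
Draw 6: a1=18.668, a2=4.500, a3=1.656, a4=0.493, a0=25.317; τ=−ln(0.0474)/25.317=0.120 → t=0.227; u2·a0=0.7633·25.317=19.324; a1=18.668 < 19.324 ≤ a1+a2=23.168 → R2 fires; A=0 Y=4 E=5 Z=8 P=13
Draw 7: a1=23.335, a2=0.000, a3=2.070, a4=0.000, a0=25.405; τ=−ln(0.5720)/25.405=0.022 → t=0.249 > T=0.24: stop.
E first becomes ≤ 5 when it reaches 5 at the event at t=0.104.

Threshold first reached at t = 0.104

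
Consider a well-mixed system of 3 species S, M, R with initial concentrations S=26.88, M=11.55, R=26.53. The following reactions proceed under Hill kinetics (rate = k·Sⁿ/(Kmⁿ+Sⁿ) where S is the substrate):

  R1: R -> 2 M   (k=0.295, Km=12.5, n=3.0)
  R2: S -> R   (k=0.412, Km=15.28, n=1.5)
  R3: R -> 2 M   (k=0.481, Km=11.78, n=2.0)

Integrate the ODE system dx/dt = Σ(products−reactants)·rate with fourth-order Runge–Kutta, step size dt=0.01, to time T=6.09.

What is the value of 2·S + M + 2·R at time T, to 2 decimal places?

Value at T = 118.37

Check how each reaction changes W = 2·S + M + 2·R (weight of products minus weight of reactants):
R1: R -> 2 M: (1·2) − (2·1) = 2 − 2 = 0
R2: S -> R: (2·1) − (2·1) = 2 − 2 = 0
R3: R -> 2 M: (1·2) − (2·1) = 2 − 2 = 0
Every reaction leaves W unchanged, so W is conserved and no simulation is needed: W(T) = W(0) = 2·26.88 + 11.55 + 2·26.53 = 118.37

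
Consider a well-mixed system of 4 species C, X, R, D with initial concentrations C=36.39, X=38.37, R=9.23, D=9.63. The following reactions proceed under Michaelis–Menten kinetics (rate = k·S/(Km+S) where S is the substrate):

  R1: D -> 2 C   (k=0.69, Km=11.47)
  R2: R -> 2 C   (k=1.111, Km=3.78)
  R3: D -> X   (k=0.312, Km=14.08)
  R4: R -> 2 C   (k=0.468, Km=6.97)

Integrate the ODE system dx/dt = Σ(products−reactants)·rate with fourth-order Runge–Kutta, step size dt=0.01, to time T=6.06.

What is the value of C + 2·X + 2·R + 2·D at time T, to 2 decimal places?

Value at T = 150.85

Check how each reaction changes W = C + 2·X + 2·R + 2·D (weight of products minus weight of reactants):
R1: D -> 2 C: (1·2) − (2·1) = 2 − 2 = 0
R2: R -> 2 C: (1·2) − (2·1) = 2 − 2 = 0
R3: D -> X: (2·1) − (2·1) = 2 − 2 = 0
R4: R -> 2 C: (1·2) − (2·1) = 2 − 2 = 0
Every reaction leaves W unchanged, so W is conserved and no simulation is needed: W(T) = W(0) = 36.39 + 2·38.37 + 2·9.23 + 2·9.63 = 150.85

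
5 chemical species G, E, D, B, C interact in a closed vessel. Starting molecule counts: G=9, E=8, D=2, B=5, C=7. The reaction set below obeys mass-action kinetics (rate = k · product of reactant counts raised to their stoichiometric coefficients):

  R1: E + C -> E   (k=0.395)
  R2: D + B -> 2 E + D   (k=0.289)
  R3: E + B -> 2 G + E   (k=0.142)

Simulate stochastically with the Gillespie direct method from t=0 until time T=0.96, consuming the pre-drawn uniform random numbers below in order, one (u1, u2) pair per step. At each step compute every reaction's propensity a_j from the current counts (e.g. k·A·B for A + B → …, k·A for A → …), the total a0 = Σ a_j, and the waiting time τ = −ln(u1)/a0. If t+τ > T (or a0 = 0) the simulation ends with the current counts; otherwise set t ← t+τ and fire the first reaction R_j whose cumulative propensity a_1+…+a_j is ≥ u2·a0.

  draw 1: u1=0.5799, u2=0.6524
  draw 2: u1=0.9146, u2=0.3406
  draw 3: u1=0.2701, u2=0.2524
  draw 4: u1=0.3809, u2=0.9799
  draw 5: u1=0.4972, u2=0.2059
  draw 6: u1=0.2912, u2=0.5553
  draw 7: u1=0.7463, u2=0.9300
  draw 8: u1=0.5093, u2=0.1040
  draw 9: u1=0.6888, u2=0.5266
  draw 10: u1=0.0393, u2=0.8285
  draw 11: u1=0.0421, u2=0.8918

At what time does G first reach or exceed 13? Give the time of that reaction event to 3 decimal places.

t=0.000: G=9 E=8 D=2 B=5 C=7
Draw 1: a1=22.120, a2=2.890, a3=5.680, a0=30.690; τ=−ln(0.5799)/30.690=0.018 → t=0.018; u2·a0=0.6524·30.690=20.022 ≤ a1=22.120 → R1 fires; G=9 E=8 D=2 B=5 C=6
Draw 2: a1=18.960, a2=2.890, a3=5.680, a0=27.530; τ=−ln(0.9146)/27.530=0.003 → t=0.021; u2·a0=0.3406·27.530=9.377 ≤ a1=18.960 → R1 fires; G=9 E=8 D=2 B=5 C=5
Draw 3: a1=15.800, a2=2.890, a3=5.680, a0=24.370; τ=−ln(0.2701)/24.370=0.054 → t=0.075; u2·a0=0.2524·24.370=6.151 ≤ a1=15.800 → R1 fires; G=9 E=8 D=2 B=5 C=4
Draw 4: a1=12.640, a2=2.890, a3=5.680, a0=21.210; τ=−ln(0.3809)/21.210=0.046 → t=0.120; u2·a0=0.9799·21.210=20.784; a1+a2=15.530 < 20.784 ≤ a1+…+a3=21.210 → R3 fires; G=11 E=8 D=2 B=4 C=4
Draw 5: a1=12.640, a2=2.312, a3=4.544, a0=19.496; τ=−ln(0.4972)/19.496=0.036 → t=0.156; u2·a0=0.2059·19.496=4.014 ≤ a1=12.640 → R1 fires; G=11 E=8 D=2 B=4 C=3
Draw 6: a1=9.480, a2=2.312, a3=4.544, a0=16.336; τ=−ln(0.2912)/16.336=0.076 → t=0.232; u2·a0=0.5553·16.336=9.071 ≤ a1=9.480 → R1 fires; G=11 E=8 D=2 B=4 C=2
Draw 7: a1=6.320, a2=2.312, a3=4.544, a0=13.176; τ=−ln(0.7463)/13.176=0.022 → t=0.254; u2·a0=0.9300·13.176=12.254; a1+a2=8.632 < 12.254 ≤ a1+…+a3=13.176 → R3 fires; G=13 E=8 D=2 B=3 C=2
Draw 8: a1=6.320, a2=1.734, a3=3.408, a0=11.462; τ=−ln(0.5093)/11.462=0.059 → t=0.313; u2·a0=0.1040·11.462=1.192 ≤ a1=6.320 → R1 fires; G=13 E=8 D=2 B=3 C=1
Draw 9: a1=3.160, a2=1.734, a3=3.408, a0=8.302; τ=−ln(0.6888)/8.302=0.045 → t=0.358; u2·a0=0.5266·8.302=4.372; a1=3.160 < 4.372 ≤ a1+a2=4.894 → R2 fires; G=13 E=10 D=2 B=2 C=1
Draw 10: a1=3.950, a2=1.156, a3=2.840, a0=7.946; τ=−ln(0.0393)/7.946=0.407 → t=0.765; u2·a0=0.8285·7.946=6.583; a1+a2=5.106 < 6.583 ≤ a1+…+a3=7.946 → R3 fires; G=15 E=10 D=2 B=1 C=1
Draw 11: a1=3.950, a2=0.578, a3=1.420, a0=5.948; τ=−ln(0.0421)/5.948=0.533 → t=1.297 > T=0.96: stop.
G first becomes ≥ 13 when it reaches 13 at the event at t=0.254.

Threshold first reached at t = 0.254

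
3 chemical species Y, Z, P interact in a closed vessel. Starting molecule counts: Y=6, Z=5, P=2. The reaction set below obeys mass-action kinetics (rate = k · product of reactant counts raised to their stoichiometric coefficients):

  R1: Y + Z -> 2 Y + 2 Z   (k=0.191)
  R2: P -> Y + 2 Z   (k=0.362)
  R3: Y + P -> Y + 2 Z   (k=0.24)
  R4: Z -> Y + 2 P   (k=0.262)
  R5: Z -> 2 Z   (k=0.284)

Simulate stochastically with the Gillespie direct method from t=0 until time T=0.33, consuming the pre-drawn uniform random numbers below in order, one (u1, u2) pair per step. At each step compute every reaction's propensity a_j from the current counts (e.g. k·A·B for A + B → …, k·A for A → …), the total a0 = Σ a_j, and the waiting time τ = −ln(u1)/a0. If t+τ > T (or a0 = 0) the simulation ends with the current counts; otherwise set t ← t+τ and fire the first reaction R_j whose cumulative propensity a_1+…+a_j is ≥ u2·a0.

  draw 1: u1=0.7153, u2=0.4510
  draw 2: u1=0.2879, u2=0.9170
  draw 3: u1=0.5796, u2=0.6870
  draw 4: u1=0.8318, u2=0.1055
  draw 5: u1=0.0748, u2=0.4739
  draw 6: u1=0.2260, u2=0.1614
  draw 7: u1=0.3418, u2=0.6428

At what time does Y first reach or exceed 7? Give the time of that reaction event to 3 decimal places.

Threshold first reached at t = 0.028

t=0.000: Y=6 Z=5 P=2
Draw 1: a1=5.730, a2=0.724, a3=2.880, a4=1.310, a5=1.420, a0=12.064; τ=−ln(0.7153)/12.064=0.028 → t=0.028; u2·a0=0.4510·12.064=5.441 ≤ a1=5.730 → R1 fires; Y=7 Z=6 P=2
Draw 2: a1=8.022, a2=0.724, a3=3.360, a4=1.572, a5=1.704, a0=15.382; τ=−ln(0.2879)/15.382=0.081 → t=0.109; u2·a0=0.9170·15.382=14.105; a1+…+a4=13.678 < 14.105 ≤ a1+…+a5=15.382 → R5 fires; Y=7 Z=7 P=2
Draw 3: a1=9.359, a2=0.724, a3=3.360, a4=1.834, a5=1.988, a0=17.265; τ=−ln(0.5796)/17.265=0.032 → t=0.140; u2·a0=0.6870·17.265=11.861; a1+a2=10.083 < 11.861 ≤ a1+…+a3=13.443 → R3 fires; Y=7 Z=9 P=1
Draw 4: a1=12.033, a2=0.362, a3=1.680, a4=2.358, a5=2.556, a0=18.989; τ=−ln(0.8318)/18.989=0.010 → t=0.150; u2·a0=0.1055·18.989=2.003 ≤ a1=12.033 → R1 fires; Y=8 Z=10 P=1
Draw 5: a1=15.280, a2=0.362, a3=1.920, a4=2.620, a5=2.840, a0=23.022; τ=−ln(0.0748)/23.022=0.113 → t=0.263; u2·a0=0.4739·23.022=10.910 ≤ a1=15.280 → R1 fires; Y=9 Z=11 P=1
Draw 6: a1=18.909, a2=0.362, a3=2.160, a4=2.882, a5=3.124, a0=27.437; τ=−ln(0.2260)/27.437=0.054 → t=0.317; u2·a0=0.1614·27.437=4.428 ≤ a1=18.909 → R1 fires; Y=10 Z=12 P=1
Draw 7: a1=22.920, a2=0.362, a3=2.400, a4=3.144, a5=3.408, a0=32.234; τ=−ln(0.3418)/32.234=0.033 → t=0.350 > T=0.33: stop.
Y first becomes ≥ 7 when it reaches 7 at the event at t=0.028.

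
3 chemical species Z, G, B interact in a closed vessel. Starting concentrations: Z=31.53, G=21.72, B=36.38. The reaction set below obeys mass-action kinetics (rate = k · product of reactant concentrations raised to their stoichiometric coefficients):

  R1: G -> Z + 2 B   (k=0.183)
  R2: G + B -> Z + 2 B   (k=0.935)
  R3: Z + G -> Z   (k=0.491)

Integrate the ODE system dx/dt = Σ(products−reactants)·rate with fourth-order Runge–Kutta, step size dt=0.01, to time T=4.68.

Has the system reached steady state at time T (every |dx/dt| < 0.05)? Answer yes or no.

RK4 with dt=0.01: 468 steps to T=4.68. Trajectory (selected grid times):
t=0.00: Z=31.53 G=21.72 B=36.38
t=0.52: Z=46.37 G=0.00 B=51.28
t=1.04: Z=46.37 G=0.00 B=51.28
t=1.56: Z=46.37 G=0.00 B=51.28
t=2.08: Z=46.37 G=0.00 B=51.28
t=2.60: Z=46.37 G=0.00 B=51.28
t=3.12: Z=46.37 G=0.00 B=51.28
t=3.64: Z=46.37 G=0.00 B=51.28
t=4.16: Z=46.37 G=0.00 B=51.28
t=4.68: Z=46.37 G=0.00 B=51.28
Rates at T: R1=0.0000, R2=0.0000, R3=0.0000
dx/dt at T (Σ net stoichiometry × rate): Z=+0.0000, G=-0.0000, B=+0.0000
Largest |dx/dt| is |-0.0000| (G) < 0.05 → steady.

Steady state at T: yes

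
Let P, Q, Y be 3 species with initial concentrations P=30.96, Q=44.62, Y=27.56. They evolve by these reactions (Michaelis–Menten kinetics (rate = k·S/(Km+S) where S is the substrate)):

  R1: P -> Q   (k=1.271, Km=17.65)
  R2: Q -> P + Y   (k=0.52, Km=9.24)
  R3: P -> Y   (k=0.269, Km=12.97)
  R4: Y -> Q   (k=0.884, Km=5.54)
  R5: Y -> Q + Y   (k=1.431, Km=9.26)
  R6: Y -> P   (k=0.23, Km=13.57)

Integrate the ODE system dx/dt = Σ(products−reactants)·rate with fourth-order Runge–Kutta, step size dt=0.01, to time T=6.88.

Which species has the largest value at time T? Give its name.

Dominant species at T: Q

RK4 with dt=0.01: 688 steps to T=6.88. Trajectory (selected grid times):
t=0.00: P=30.96 Q=44.62 Y=27.56
t=0.76: P=30.65 Q=46.28 Y=27.36
t=1.53: P=30.34 Q=47.95 Y=27.15
t=2.29: P=30.03 Q=49.60 Y=26.95
t=3.06: P=29.73 Q=51.26 Y=26.75
t=3.82: P=29.43 Q=52.89 Y=26.56
t=4.59: P=29.14 Q=54.54 Y=26.37
t=5.35: P=28.85 Q=56.16 Y=26.18
t=6.12: P=28.56 Q=57.79 Y=25.98
t=6.88: P=28.28 Q=59.40 Y=25.80
At T=6.88: P=28.28 Q=59.40 Y=25.80; the largest is Q.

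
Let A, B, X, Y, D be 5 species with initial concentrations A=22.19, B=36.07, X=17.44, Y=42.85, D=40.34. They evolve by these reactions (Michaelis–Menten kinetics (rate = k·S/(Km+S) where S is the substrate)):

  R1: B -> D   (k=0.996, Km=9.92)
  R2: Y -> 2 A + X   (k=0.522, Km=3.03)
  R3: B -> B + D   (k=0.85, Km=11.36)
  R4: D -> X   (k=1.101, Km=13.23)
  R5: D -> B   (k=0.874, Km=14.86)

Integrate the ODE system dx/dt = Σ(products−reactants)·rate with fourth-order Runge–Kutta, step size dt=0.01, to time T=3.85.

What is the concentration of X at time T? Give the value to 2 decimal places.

RK4 with dt=0.01: 385 steps to T=3.85. Trajectory (selected grid times):
t=0.00: A=22.19 B=36.07 X=17.44 Y=42.85 D=40.34
t=0.43: A=22.61 B=36.01 X=18.01 Y=42.64 D=40.32
t=0.86: A=23.03 B=35.95 X=18.57 Y=42.43 D=40.31
t=1.28: A=23.44 B=35.89 X=19.12 Y=42.23 D=40.29
t=1.71: A=23.86 B=35.83 X=19.69 Y=42.02 D=40.27
t=2.14: A=24.27 B=35.77 X=20.26 Y=41.81 D=40.25
t=2.57: A=24.69 B=35.71 X=20.82 Y=41.60 D=40.23
t=2.99: A=25.10 B=35.65 X=21.37 Y=41.39 D=40.22
t=3.42: A=25.52 B=35.59 X=21.94 Y=41.18 D=40.20
t=3.85: A=25.94 B=35.53 X=22.50 Y=40.98 D=40.18
Read off X at T=3.85: 22.50

X at T = 22.50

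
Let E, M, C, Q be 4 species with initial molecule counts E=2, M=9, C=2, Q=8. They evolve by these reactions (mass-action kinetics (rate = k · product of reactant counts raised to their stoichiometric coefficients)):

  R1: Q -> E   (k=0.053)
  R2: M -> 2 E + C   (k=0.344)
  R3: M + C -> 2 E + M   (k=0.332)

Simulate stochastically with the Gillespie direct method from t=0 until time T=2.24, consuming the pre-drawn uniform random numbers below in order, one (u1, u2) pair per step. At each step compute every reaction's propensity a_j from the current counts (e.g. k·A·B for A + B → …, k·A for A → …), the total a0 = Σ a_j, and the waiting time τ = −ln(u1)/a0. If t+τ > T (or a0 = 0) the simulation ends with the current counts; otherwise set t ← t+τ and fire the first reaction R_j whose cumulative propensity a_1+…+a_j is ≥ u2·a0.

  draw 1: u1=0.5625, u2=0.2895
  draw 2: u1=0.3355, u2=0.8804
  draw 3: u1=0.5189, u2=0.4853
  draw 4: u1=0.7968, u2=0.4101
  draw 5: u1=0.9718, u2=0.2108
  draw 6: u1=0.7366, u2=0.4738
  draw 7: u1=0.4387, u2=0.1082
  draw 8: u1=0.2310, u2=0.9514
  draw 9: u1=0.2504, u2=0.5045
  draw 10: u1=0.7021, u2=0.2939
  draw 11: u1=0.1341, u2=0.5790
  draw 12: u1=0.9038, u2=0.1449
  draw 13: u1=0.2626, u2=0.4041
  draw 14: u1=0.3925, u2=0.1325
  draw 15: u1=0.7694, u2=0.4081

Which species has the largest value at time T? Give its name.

t=0.000: E=2 M=9 C=2 Q=8
Draw 1: a1=0.424, a2=3.096, a3=5.976, a0=9.496; τ=−ln(0.5625)/9.496=0.061 → t=0.061; u2·a0=0.2895·9.496=2.749; a1=0.424 < 2.749 ≤ a1+a2=3.520 → R2 fires; E=4 M=8 C=3 Q=8
Draw 2: a1=0.424, a2=2.752, a3=7.968, a0=11.144; τ=−ln(0.3355)/11.144=0.098 → t=0.159; u2·a0=0.8804·11.144=9.811; a1+a2=3.176 < 9.811 ≤ a1+…+a3=11.144 → R3 fires; E=6 M=8 C=2 Q=8
Draw 3: a1=0.424, a2=2.752, a3=5.312, a0=8.488; τ=−ln(0.5189)/8.488=0.077 → t=0.236; u2·a0=0.4853·8.488=4.119; a1+a2=3.176 < 4.119 ≤ a1+…+a3=8.488 → R3 fires; E=8 M=8 C=1 Q=8
Draw 4: a1=0.424, a2=2.752, a3=2.656, a0=5.832; τ=−ln(0.7968)/5.832=0.039 → t=0.275; u2·a0=0.4101·5.832=2.392; a1=0.424 < 2.392 ≤ a1+a2=3.176 → R2 fires; E=10 M=7 C=2 Q=8
Draw 5: a1=0.424, a2=2.408, a3=4.648, a0=7.480; τ=−ln(0.9718)/7.480=0.004 → t=0.279; u2·a0=0.2108·7.480=1.577; a1=0.424 < 1.577 ≤ a1+a2=2.832 → R2 fires; E=12 M=6 C=3 Q=8
Draw 6: a1=0.424, a2=2.064, a3=5.976, a0=8.464; τ=−ln(0.7366)/8.464=0.036 → t=0.315; u2·a0=0.4738·8.464=4.010; a1+a2=2.488 < 4.010 ≤ a1+…+a3=8.464 → R3 fires; E=14 M=6 C=2 Q=8
Draw 7: a1=0.424, a2=2.064, a3=3.984, a0=6.472; τ=−ln(0.4387)/6.472=0.127 → t=0.442; u2·a0=0.1082·6.472=0.700; a1=0.424 < 0.700 ≤ a1+a2=2.488 → R2 fires; E=16 M=5 C=3 Q=8
Draw 8: a1=0.424, a2=1.720, a3=4.980, a0=7.124; τ=−ln(0.2310)/7.124=0.206 → t=0.648; u2·a0=0.9514·7.124=6.778; a1+a2=2.144 < 6.778 ≤ a1+…+a3=7.124 → R3 fires; E=18 M=5 C=2 Q=8
Draw 9: a1=0.424, a2=1.720, a3=3.320, a0=5.464; τ=−ln(0.2504)/5.464=0.253 → t=0.901; u2·a0=0.5045·5.464=2.757; a1+a2=2.144 < 2.757 ≤ a1+…+a3=5.464 → R3 fires; E=20 M=5 C=1 Q=8
Draw 10: a1=0.424, a2=1.720, a3=1.660, a0=3.804; τ=−ln(0.7021)/3.804=0.093 → t=0.994; u2·a0=0.2939·3.804=1.118; a1=0.424 < 1.118 ≤ a1+a2=2.144 → R2 fires; E=22 M=4 C=2 Q=8
Draw 11: a1=0.424, a2=1.376, a3=2.656, a0=4.456; τ=−ln(0.1341)/4.456=0.451 → t=1.445; u2·a0=0.5790·4.456=2.580; a1+a2=1.800 < 2.580 ≤ a1+…+a3=4.456 → R3 fires; E=24 M=4 C=1 Q=8
Draw 12: a1=0.424, a2=1.376, a3=1.328, a0=3.128; τ=−ln(0.9038)/3.128=0.032 → t=1.477; u2·a0=0.1449·3.128=0.453; a1=0.424 < 0.453 ≤ a1+a2=1.800 → R2 fires; E=26 M=3 C=2 Q=8
Draw 13: a1=0.424, a2=1.032, a3=1.992, a0=3.448; τ=−ln(0.2626)/3.448=0.388 → t=1.865; u2·a0=0.4041·3.448=1.393; a1=0.424 < 1.393 ≤ a1+a2=1.456 → R2 fires; E=28 M=2 C=3 Q=8
Draw 14: a1=0.424, a2=0.688, a3=1.992, a0=3.104; τ=−ln(0.3925)/3.104=0.301 → t=2.166; u2·a0=0.1325·3.104=0.411 ≤ a1=0.424 → R1 fires; E=29 M=2 C=3 Q=7
Draw 15: a1=0.371, a2=0.688, a3=1.992, a0=3.051; τ=−ln(0.7694)/3.051=0.086 → t=2.252 > T=2.24: stop.
At T=2.24: E=29 M=2 C=3 Q=7; the largest is E.

Dominant species at T: E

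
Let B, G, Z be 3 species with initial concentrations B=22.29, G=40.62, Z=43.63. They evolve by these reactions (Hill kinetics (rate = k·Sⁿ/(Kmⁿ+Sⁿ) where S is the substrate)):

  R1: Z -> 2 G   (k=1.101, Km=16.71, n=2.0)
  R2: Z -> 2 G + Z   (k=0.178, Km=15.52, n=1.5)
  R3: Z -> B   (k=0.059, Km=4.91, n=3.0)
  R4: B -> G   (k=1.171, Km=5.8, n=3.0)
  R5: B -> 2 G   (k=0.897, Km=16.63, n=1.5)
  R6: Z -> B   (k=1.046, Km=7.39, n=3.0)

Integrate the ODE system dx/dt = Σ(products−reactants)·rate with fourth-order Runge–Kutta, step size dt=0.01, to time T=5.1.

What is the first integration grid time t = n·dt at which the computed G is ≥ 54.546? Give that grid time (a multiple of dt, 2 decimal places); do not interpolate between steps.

Threshold first reached at t = 3.19

RK4 with dt=0.01: 510 steps to T=5.1. Trajectory (selected grid times):
t=0.00: B=22.29 G=40.62 Z=43.63
t=0.57: B=21.95 G=43.15 Z=42.46
t=1.13: B=21.62 G=45.62 Z=41.31
t=1.70: B=21.29 G=48.13 Z=40.15
t=2.27: B=20.96 G=50.61 Z=38.99
t=2.83: B=20.64 G=53.03 Z=37.86
t=3.18: B=20.44 G=54.54 Z=37.15
t=3.19: B=20.44 G=54.58 Z=37.13
t=3.40: B=20.32 G=55.48 Z=36.71
t=3.97: B=20.00 G=57.91 Z=35.57
t=4.53: B=19.69 G=60.28 Z=34.45
t=5.10: B=19.37 G=62.66 Z=33.32
G(3.18)=54.539 < 54.546 but G(3.19)=54.582 ≥ 54.546, so the first grid time is t=3.19.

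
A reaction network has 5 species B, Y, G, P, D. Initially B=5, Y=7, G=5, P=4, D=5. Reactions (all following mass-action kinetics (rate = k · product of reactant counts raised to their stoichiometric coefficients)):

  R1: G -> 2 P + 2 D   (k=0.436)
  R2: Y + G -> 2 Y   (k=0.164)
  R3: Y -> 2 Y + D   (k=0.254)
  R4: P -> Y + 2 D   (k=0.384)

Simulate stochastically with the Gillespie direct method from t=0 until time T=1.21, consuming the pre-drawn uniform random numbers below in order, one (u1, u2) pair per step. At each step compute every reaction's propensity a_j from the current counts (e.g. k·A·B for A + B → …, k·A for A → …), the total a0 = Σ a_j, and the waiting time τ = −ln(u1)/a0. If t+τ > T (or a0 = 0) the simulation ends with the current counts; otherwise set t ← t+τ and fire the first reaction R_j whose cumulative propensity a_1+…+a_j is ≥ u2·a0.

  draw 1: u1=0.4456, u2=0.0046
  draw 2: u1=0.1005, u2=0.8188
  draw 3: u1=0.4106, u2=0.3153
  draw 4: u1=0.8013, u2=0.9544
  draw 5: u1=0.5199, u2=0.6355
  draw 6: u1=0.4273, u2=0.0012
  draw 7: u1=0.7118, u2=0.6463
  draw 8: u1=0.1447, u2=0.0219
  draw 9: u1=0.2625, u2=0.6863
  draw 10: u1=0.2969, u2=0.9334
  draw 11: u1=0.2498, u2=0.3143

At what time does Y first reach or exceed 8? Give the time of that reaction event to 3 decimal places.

t=0.000: B=5 Y=7 G=5 P=4 D=5
Draw 1: a1=2.180, a2=5.740, a3=1.778, a4=1.536, a0=11.234; τ=−ln(0.4456)/11.234=0.072 → t=0.072; u2·a0=0.0046·11.234=0.052 ≤ a1=2.180 → R1 fires; B=5 Y=7 G=4 P=6 D=7
Draw 2: a1=1.744, a2=4.592, a3=1.778, a4=2.304, a0=10.418; τ=−ln(0.1005)/10.418=0.221 → t=0.292; u2·a0=0.8188·10.418=8.530; a1+…+a3=8.114 < 8.530 ≤ a1+…+a4=10.418 → R4 fires; B=5 Y=8 G=4 P=5 D=9
Draw 3: a1=1.744, a2=5.248, a3=2.032, a4=1.920, a0=10.944; τ=−ln(0.4106)/10.944=0.081 → t=0.374; u2·a0=0.3153·10.944=3.451; a1=1.744 < 3.451 ≤ a1+a2=6.992 → R2 fires; B=5 Y=9 G=3 P=5 D=9
Draw 4: a1=1.308, a2=4.428, a3=2.286, a4=1.920, a0=9.942; τ=−ln(0.8013)/9.942=0.022 → t=0.396; u2·a0=0.9544·9.942=9.489; a1+…+a3=8.022 < 9.489 ≤ a1+…+a4=9.942 → R4 fires; B=5 Y=10 G=3 P=4 D=11
Draw 5: a1=1.308, a2=4.920, a3=2.540, a4=1.536, a0=10.304; τ=−ln(0.5199)/10.304=0.063 → t=0.460; u2·a0=0.6355·10.304=6.548; a1+a2=6.228 < 6.548 ≤ a1+…+a3=8.768 → R3 fires; B=5 Y=11 G=3 P=4 D=12
Draw 6: a1=1.308, a2=5.412, a3=2.794, a4=1.536, a0=11.050; τ=−ln(0.4273)/11.050=0.077 → t=0.537; u2·a0=0.0012·11.050=0.013 ≤ a1=1.308 → R1 fires; B=5 Y=11 G=2 P=6 D=14
Draw 7: a1=0.872, a2=3.608, a3=2.794, a4=2.304, a0=9.578; τ=−ln(0.7118)/9.578=0.035 → t=0.572; u2·a0=0.6463·9.578=6.190; a1+a2=4.480 < 6.190 ≤ a1+…+a3=7.274 → R3 fires; B=5 Y=12 G=2 P=6 D=15
Draw 8: a1=0.872, a2=3.936, a3=3.048, a4=2.304, a0=10.160; τ=−ln(0.1447)/10.160=0.190 → t=0.762; u2·a0=0.0219·10.160=0.223 ≤ a1=0.872 → R1 fires; B=5 Y=12 G=1 P=8 D=17
Draw 9: a1=0.436, a2=1.968, a3=3.048, a4=3.072, a0=8.524; τ=−ln(0.2625)/8.524=0.157 → t=0.919; u2·a0=0.6863·8.524=5.850; a1+…+a3=5.452 < 5.850 ≤ a1+…+a4=8.524 → R4 fires; B=5 Y=13 G=1 P=7 D=19
Draw 10: a1=0.436, a2=2.132, a3=3.302, a4=2.688, a0=8.558; τ=−ln(0.2969)/8.558=0.142 → t=1.061; u2·a0=0.9334·8.558=7.988; a1+…+a3=5.870 < 7.988 ≤ a1+…+a4=8.558 → R4 fires; B=5 Y=14 G=1 P=6 D=21
Draw 11: a1=0.436, a2=2.296, a3=3.556, a4=2.304, a0=8.592; τ=−ln(0.2498)/8.592=0.161 → t=1.223 > T=1.21: stop.
Y first becomes ≥ 8 when it reaches 8 at the event at t=0.292.

Threshold first reached at t = 0.292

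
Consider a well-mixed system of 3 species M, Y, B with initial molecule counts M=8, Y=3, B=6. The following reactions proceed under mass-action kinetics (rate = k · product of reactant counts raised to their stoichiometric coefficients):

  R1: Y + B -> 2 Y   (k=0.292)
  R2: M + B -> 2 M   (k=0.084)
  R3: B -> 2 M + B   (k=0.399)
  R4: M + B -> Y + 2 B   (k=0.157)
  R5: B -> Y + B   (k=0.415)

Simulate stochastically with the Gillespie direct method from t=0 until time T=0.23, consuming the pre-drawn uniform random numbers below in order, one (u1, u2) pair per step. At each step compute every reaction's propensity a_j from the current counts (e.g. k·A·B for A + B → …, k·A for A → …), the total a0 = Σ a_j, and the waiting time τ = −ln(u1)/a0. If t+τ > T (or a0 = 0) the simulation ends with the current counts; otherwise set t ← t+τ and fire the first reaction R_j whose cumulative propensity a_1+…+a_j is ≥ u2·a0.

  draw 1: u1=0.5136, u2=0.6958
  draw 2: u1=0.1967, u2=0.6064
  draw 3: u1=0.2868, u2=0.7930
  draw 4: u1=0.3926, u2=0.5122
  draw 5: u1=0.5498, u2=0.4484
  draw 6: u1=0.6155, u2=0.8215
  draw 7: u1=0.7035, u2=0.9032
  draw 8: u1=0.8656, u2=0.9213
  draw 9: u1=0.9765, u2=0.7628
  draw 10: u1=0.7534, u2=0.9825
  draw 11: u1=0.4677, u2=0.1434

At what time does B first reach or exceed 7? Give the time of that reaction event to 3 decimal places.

t=0.000: M=8 Y=3 B=6
Draw 1: a1=5.256, a2=4.032, a3=2.394, a4=7.536, a5=2.490, a0=21.708; τ=−ln(0.5136)/21.708=0.031 → t=0.031; u2·a0=0.6958·21.708=15.104; a1+…+a3=11.682 < 15.104 ≤ a1+…+a4=19.218 → R4 fires; M=7 Y=4 B=7
Draw 2: a1=8.176, a2=4.116, a3=2.793, a4=7.693, a5=2.905, a0=25.683; τ=−ln(0.1967)/25.683=0.063 → t=0.094; u2·a0=0.6064·25.683=15.574; a1+…+a3=15.085 < 15.574 ≤ a1+…+a4=22.778 → R4 fires; M=6 Y=5 B=8
Draw 3: a1=11.680, a2=4.032, a3=3.192, a4=7.536, a5=3.320, a0=29.760; τ=−ln(0.2868)/29.760=0.042 → t=0.136; u2·a0=0.7930·29.760=23.600; a1+…+a3=18.904 < 23.600 ≤ a1+…+a4=26.440 → R4 fires; M=5 Y=6 B=9
Draw 4: a1=15.768, a2=3.780, a3=3.591, a4=7.065, a5=3.735, a0=33.939; τ=−ln(0.3926)/33.939=0.028 → t=0.164; u2·a0=0.5122·33.939=17.384; a1=15.768 < 17.384 ≤ a1+a2=19.548 → R2 fires; M=6 Y=6 B=8
Draw 5: a1=14.016, a2=4.032, a3=3.192, a4=7.536, a5=3.320, a0=32.096; τ=−ln(0.5498)/32.096=0.019 → t=0.182; u2·a0=0.4484·32.096=14.392; a1=14.016 < 14.392 ≤ a1+a2=18.048 → R2 fires; M=7 Y=6 B=7
Draw 6: a1=12.264, a2=4.116, a3=2.793, a4=7.693, a5=2.905, a0=29.771; τ=−ln(0.6155)/29.771=0.016 → t=0.198; u2·a0=0.8215·29.771=24.457; a1+…+a3=19.173 < 24.457 ≤ a1+…+a4=26.866 → R4 fires; M=6 Y=7 B=8
Draw 7: a1=16.352, a2=4.032, a3=3.192, a4=7.536, a5=3.320, a0=34.432; τ=−ln(0.7035)/34.432=0.010 → t=0.209; u2·a0=0.9032·34.432=31.099; a1+…+a3=23.576 < 31.099 ≤ a1+…+a4=31.112 → R4 fires; M=5 Y=8 B=9
Draw 8: a1=21.024, a2=3.780, a3=3.591, a4=7.065, a5=3.735, a0=39.195; τ=−ln(0.8656)/39.195=0.004 → t=0.212; u2·a0=0.9213·39.195=36.110; a1+…+a4=35.460 < 36.110 ≤ a1+…+a5=39.195 → R5 fires; M=5 Y=9 B=9
Draw 9: a1=23.652, a2=3.780, a3=3.591, a4=7.065, a5=3.735, a0=41.823; τ=−ln(0.9765)/41.823=0.001 → t=0.213; u2·a0=0.7628·41.823=31.903; a1+…+a3=31.023 < 31.903 ≤ a1+…+a4=38.088 → R4 fires; M=4 Y=10 B=10
Draw 10: a1=29.200, a2=3.360, a3=3.990, a4=6.280, a5=4.150, a0=46.980; τ=−ln(0.7534)/46.980=0.006 → t=0.219; u2·a0=0.9825·46.980=46.158; a1+…+a4=42.830 < 46.158 ≤ a1+…+a5=46.980 → R5 fires; M=4 Y=11 B=10
Draw 11: a1=32.120, a2=3.360, a3=3.990, a4=6.280, a5=4.150, a0=49.900; τ=−ln(0.4677)/49.900=0.015 → t=0.234 > T=0.23: stop.
B first becomes ≥ 7 when it reaches 7 at the event at t=0.031.

Threshold first reached at t = 0.031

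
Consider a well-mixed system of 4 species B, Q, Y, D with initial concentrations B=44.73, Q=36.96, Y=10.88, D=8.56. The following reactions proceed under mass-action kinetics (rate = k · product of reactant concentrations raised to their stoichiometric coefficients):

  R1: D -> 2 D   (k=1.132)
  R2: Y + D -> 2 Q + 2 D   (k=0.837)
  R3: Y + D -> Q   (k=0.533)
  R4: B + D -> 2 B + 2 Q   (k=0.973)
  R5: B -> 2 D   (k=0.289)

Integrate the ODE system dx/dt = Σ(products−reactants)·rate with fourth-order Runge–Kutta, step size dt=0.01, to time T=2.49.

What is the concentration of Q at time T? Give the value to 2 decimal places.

RK4 with dt=0.01: 249 steps to T=2.49. Trajectory (selected grid times):
t=0.00: B=44.73 Q=36.96 Y=10.88 D=8.56
t=0.28: B=58.47 Q=80.17 Y=6.66 D=0.63
t=0.55: B=63.74 Q=102.45 Y=5.28 D=0.62
t=0.83: B=69.58 Q=126.72 Y=4.17 D=0.62
t=1.11: B=75.85 Q=152.43 Y=3.29 D=0.61
t=1.38: B=82.36 Q=178.86 Y=2.63 D=0.61
t=1.66: B=89.63 Q=208.19 Y=2.08 D=0.61
t=1.94: B=97.49 Q=239.73 Y=1.65 D=0.60
t=2.21: B=105.67 Q=272.47 Y=1.32 D=0.60
t=2.49: B=114.84 Q=309.08 Y=1.05 D=0.60
Read off Q at T=2.49: 309.08

Q at T = 309.08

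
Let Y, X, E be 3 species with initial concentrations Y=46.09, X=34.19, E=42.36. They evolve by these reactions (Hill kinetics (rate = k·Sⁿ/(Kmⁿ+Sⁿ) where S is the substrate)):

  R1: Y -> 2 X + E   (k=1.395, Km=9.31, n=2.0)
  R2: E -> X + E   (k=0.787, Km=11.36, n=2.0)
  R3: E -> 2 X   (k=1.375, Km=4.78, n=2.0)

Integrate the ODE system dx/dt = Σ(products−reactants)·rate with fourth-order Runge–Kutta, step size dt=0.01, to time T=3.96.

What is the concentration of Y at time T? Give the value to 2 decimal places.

RK4 with dt=0.01: 396 steps to T=3.96. Trajectory (selected grid times):
t=0.00: Y=46.09 X=34.19 E=42.36
t=0.44: Y=45.50 X=36.89 E=42.35
t=0.88: Y=44.91 X=39.58 E=42.34
t=1.32: Y=44.32 X=42.28 E=42.33
t=1.76: Y=43.74 X=44.97 E=42.32
t=2.20: Y=43.15 X=47.66 E=42.31
t=2.64: Y=42.56 X=50.35 E=42.30
t=3.08: Y=41.98 X=53.04 E=42.29
t=3.52: Y=41.39 X=55.73 E=42.28
t=3.96: Y=40.81 X=58.41 E=42.26
Read off Y at T=3.96: 40.81

Y at T = 40.81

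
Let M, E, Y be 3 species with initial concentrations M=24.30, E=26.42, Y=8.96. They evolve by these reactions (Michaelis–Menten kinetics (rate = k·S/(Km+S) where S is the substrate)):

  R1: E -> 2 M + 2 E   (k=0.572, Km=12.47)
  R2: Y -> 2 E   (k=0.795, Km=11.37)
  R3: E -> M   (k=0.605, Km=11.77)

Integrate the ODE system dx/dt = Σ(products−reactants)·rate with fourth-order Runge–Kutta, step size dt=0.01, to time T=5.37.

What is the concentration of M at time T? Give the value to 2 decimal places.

M at T = 30.85

RK4 with dt=0.01: 537 steps to T=5.37. Trajectory (selected grid times):
t=0.00: M=24.30 E=26.42 Y=8.96
t=0.60: M=25.02 E=26.82 Y=8.75
t=1.19: M=25.73 E=27.21 Y=8.55
t=1.79: M=26.46 E=27.60 Y=8.35
t=2.39: M=27.18 E=27.98 Y=8.14
t=2.98: M=27.90 E=28.35 Y=7.95
t=3.58: M=28.64 E=28.72 Y=7.76
t=4.18: M=29.38 E=29.09 Y=7.56
t=4.77: M=30.10 E=29.44 Y=7.38
t=5.37: M=30.85 E=29.80 Y=7.19
Read off M at T=5.37: 30.85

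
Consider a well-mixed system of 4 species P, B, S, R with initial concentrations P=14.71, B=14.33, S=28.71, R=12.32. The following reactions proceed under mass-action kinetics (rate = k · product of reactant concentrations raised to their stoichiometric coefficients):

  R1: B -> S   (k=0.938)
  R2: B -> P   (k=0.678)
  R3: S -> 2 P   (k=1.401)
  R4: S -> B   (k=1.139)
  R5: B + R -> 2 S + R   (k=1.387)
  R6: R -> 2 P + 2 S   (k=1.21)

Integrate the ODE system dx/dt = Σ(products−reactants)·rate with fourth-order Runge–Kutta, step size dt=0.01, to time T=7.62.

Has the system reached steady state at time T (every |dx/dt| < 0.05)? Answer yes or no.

RK4 with dt=0.01: 762 steps to T=7.62. Trajectory (selected grid times):
t=0.00: P=14.71 B=14.33 S=28.71 R=12.32
t=0.85: P=143.80 B=5.75 S=41.57 R=4.40
t=1.69: P=230.69 B=7.17 S=24.28 R=1.59
t=2.54: P=277.46 B=6.19 S=11.12 R=0.57
t=3.39: P=298.69 B=4.04 S=4.51 R=0.20
t=4.23: P=307.68 B=2.22 S=1.83 R=0.07
t=5.08: P=311.59 B=1.10 S=0.76 R=0.03
t=5.93: P=313.30 B=0.52 S=0.33 R=0.01
t=6.77: P=314.06 B=0.24 S=0.15 R=0.00
t=7.62: P=314.40 B=0.11 S=0.07 R=0.00
Rates at T: R1=0.1034, R2=0.0747, R3=0.0936, R4=0.0761, R5=0.0002, R6=0.0015
dx/dt at T (Σ net stoichiometry × rate): P=+0.2648, B=-0.1023, S=-0.0629, R=-0.0015
Largest |dx/dt| is |+0.2648| (P) ≥ 0.05 → not steady.

Steady state at T: no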